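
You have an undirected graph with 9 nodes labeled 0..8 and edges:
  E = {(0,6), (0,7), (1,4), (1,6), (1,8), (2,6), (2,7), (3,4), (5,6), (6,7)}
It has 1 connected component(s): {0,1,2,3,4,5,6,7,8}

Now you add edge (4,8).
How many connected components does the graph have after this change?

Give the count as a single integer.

Answer: 1

Derivation:
Initial component count: 1
Add (4,8): endpoints already in same component. Count unchanged: 1.
New component count: 1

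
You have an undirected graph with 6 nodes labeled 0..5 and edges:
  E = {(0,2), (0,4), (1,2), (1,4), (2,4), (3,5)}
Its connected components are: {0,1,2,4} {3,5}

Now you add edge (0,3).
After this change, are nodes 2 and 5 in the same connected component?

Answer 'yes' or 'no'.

Initial components: {0,1,2,4} {3,5}
Adding edge (0,3): merges {0,1,2,4} and {3,5}.
New components: {0,1,2,3,4,5}
Are 2 and 5 in the same component? yes

Answer: yes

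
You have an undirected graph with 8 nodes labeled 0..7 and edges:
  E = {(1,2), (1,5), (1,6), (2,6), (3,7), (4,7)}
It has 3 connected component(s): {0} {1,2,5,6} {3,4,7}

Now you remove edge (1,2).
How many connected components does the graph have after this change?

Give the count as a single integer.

Answer: 3

Derivation:
Initial component count: 3
Remove (1,2): not a bridge. Count unchanged: 3.
  After removal, components: {0} {1,2,5,6} {3,4,7}
New component count: 3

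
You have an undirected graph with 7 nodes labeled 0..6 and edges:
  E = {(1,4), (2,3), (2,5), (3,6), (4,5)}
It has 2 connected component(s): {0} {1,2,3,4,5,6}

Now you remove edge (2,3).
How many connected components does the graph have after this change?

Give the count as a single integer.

Answer: 3

Derivation:
Initial component count: 2
Remove (2,3): it was a bridge. Count increases: 2 -> 3.
  After removal, components: {0} {1,2,4,5} {3,6}
New component count: 3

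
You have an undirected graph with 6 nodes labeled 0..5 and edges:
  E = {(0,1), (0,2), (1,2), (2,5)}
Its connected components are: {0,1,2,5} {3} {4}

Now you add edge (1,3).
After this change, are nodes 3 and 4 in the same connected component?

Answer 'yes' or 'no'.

Initial components: {0,1,2,5} {3} {4}
Adding edge (1,3): merges {0,1,2,5} and {3}.
New components: {0,1,2,3,5} {4}
Are 3 and 4 in the same component? no

Answer: no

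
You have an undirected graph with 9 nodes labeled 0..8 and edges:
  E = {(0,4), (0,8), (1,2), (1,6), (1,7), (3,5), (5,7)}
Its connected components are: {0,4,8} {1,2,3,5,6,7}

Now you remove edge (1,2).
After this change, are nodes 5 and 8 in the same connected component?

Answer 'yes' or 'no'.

Answer: no

Derivation:
Initial components: {0,4,8} {1,2,3,5,6,7}
Removing edge (1,2): it was a bridge — component count 2 -> 3.
New components: {0,4,8} {1,3,5,6,7} {2}
Are 5 and 8 in the same component? no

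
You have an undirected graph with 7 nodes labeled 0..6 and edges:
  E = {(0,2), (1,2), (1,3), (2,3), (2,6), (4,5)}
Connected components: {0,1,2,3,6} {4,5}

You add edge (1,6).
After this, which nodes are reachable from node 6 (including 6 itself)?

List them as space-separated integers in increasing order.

Before: nodes reachable from 6: {0,1,2,3,6}
Adding (1,6): both endpoints already in same component. Reachability from 6 unchanged.
After: nodes reachable from 6: {0,1,2,3,6}

Answer: 0 1 2 3 6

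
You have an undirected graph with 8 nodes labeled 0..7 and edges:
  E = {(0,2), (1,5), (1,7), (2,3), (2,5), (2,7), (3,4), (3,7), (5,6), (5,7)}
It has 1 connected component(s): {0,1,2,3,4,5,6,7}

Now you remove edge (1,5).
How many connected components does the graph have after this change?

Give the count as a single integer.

Answer: 1

Derivation:
Initial component count: 1
Remove (1,5): not a bridge. Count unchanged: 1.
  After removal, components: {0,1,2,3,4,5,6,7}
New component count: 1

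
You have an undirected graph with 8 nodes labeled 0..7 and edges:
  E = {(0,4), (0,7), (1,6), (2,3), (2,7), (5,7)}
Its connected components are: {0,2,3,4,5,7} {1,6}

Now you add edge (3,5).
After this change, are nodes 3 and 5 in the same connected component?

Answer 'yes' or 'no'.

Initial components: {0,2,3,4,5,7} {1,6}
Adding edge (3,5): both already in same component {0,2,3,4,5,7}. No change.
New components: {0,2,3,4,5,7} {1,6}
Are 3 and 5 in the same component? yes

Answer: yes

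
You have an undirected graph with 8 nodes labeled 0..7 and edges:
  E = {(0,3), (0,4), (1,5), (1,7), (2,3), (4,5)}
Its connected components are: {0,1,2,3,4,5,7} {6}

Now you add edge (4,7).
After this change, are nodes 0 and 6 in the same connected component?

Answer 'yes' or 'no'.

Answer: no

Derivation:
Initial components: {0,1,2,3,4,5,7} {6}
Adding edge (4,7): both already in same component {0,1,2,3,4,5,7}. No change.
New components: {0,1,2,3,4,5,7} {6}
Are 0 and 6 in the same component? no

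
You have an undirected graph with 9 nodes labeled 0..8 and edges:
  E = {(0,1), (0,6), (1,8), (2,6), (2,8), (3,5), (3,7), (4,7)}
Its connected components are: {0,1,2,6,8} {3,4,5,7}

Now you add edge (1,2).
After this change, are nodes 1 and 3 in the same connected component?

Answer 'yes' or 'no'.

Answer: no

Derivation:
Initial components: {0,1,2,6,8} {3,4,5,7}
Adding edge (1,2): both already in same component {0,1,2,6,8}. No change.
New components: {0,1,2,6,8} {3,4,5,7}
Are 1 and 3 in the same component? no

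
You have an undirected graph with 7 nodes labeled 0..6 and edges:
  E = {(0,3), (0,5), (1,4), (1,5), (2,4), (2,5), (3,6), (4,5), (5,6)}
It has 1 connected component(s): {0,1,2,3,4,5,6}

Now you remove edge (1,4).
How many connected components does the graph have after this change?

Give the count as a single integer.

Answer: 1

Derivation:
Initial component count: 1
Remove (1,4): not a bridge. Count unchanged: 1.
  After removal, components: {0,1,2,3,4,5,6}
New component count: 1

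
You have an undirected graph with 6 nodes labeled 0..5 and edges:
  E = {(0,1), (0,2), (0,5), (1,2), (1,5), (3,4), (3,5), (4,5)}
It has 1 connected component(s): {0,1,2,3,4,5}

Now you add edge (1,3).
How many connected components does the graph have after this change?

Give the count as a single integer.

Initial component count: 1
Add (1,3): endpoints already in same component. Count unchanged: 1.
New component count: 1

Answer: 1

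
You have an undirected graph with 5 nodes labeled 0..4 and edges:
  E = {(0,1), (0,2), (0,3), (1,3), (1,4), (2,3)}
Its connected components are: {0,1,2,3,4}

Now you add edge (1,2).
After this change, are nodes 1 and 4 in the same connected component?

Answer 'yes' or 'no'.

Initial components: {0,1,2,3,4}
Adding edge (1,2): both already in same component {0,1,2,3,4}. No change.
New components: {0,1,2,3,4}
Are 1 and 4 in the same component? yes

Answer: yes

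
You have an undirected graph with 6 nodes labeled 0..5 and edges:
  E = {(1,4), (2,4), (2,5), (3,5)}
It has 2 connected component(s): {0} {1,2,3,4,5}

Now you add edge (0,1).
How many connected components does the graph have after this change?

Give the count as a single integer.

Initial component count: 2
Add (0,1): merges two components. Count decreases: 2 -> 1.
New component count: 1

Answer: 1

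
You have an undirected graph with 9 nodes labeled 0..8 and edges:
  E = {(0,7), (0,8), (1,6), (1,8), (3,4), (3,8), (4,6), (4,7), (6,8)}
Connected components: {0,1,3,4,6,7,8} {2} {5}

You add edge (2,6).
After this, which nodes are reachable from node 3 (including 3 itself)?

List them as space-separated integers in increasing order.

Answer: 0 1 2 3 4 6 7 8

Derivation:
Before: nodes reachable from 3: {0,1,3,4,6,7,8}
Adding (2,6): merges 3's component with another. Reachability grows.
After: nodes reachable from 3: {0,1,2,3,4,6,7,8}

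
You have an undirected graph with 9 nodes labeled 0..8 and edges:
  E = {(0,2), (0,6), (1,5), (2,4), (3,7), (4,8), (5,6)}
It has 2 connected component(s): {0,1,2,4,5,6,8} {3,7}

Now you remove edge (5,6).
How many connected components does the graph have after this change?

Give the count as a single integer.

Initial component count: 2
Remove (5,6): it was a bridge. Count increases: 2 -> 3.
  After removal, components: {0,2,4,6,8} {1,5} {3,7}
New component count: 3

Answer: 3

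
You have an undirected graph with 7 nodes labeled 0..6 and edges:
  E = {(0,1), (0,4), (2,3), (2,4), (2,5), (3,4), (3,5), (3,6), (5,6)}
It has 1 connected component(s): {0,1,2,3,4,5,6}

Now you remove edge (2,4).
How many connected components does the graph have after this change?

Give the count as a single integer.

Initial component count: 1
Remove (2,4): not a bridge. Count unchanged: 1.
  After removal, components: {0,1,2,3,4,5,6}
New component count: 1

Answer: 1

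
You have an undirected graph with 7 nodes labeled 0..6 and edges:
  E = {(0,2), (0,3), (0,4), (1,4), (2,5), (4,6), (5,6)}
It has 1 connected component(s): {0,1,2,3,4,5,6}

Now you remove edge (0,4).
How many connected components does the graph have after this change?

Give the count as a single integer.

Initial component count: 1
Remove (0,4): not a bridge. Count unchanged: 1.
  After removal, components: {0,1,2,3,4,5,6}
New component count: 1

Answer: 1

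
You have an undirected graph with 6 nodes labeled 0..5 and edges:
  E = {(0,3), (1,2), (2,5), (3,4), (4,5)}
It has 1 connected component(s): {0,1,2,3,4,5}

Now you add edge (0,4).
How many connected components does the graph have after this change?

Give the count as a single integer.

Initial component count: 1
Add (0,4): endpoints already in same component. Count unchanged: 1.
New component count: 1

Answer: 1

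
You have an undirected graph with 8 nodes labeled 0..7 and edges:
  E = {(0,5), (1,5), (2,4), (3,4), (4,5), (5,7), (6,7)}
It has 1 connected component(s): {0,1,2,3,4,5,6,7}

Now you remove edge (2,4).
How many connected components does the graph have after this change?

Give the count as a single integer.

Answer: 2

Derivation:
Initial component count: 1
Remove (2,4): it was a bridge. Count increases: 1 -> 2.
  After removal, components: {0,1,3,4,5,6,7} {2}
New component count: 2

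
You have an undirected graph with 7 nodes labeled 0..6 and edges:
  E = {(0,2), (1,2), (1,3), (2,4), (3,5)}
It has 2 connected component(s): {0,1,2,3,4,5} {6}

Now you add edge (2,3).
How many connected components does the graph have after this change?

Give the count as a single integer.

Initial component count: 2
Add (2,3): endpoints already in same component. Count unchanged: 2.
New component count: 2

Answer: 2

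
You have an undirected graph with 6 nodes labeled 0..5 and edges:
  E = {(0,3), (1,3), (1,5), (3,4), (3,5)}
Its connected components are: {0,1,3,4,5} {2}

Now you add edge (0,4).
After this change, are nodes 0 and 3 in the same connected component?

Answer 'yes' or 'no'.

Initial components: {0,1,3,4,5} {2}
Adding edge (0,4): both already in same component {0,1,3,4,5}. No change.
New components: {0,1,3,4,5} {2}
Are 0 and 3 in the same component? yes

Answer: yes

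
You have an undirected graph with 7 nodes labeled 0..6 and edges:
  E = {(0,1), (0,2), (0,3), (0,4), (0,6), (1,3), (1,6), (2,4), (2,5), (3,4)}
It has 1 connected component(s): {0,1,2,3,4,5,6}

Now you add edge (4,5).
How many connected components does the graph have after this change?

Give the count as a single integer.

Initial component count: 1
Add (4,5): endpoints already in same component. Count unchanged: 1.
New component count: 1

Answer: 1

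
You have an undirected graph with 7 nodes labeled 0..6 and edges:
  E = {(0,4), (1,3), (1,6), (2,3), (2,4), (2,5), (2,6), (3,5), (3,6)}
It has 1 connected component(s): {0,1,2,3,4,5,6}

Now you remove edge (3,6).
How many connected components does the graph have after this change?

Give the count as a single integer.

Initial component count: 1
Remove (3,6): not a bridge. Count unchanged: 1.
  After removal, components: {0,1,2,3,4,5,6}
New component count: 1

Answer: 1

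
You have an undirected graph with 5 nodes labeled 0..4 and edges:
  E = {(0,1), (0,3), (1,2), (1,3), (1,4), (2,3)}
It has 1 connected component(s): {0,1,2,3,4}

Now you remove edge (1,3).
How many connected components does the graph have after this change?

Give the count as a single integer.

Initial component count: 1
Remove (1,3): not a bridge. Count unchanged: 1.
  After removal, components: {0,1,2,3,4}
New component count: 1

Answer: 1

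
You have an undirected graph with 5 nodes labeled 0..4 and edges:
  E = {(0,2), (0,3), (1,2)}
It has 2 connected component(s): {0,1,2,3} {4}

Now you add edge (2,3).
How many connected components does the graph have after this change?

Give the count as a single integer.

Initial component count: 2
Add (2,3): endpoints already in same component. Count unchanged: 2.
New component count: 2

Answer: 2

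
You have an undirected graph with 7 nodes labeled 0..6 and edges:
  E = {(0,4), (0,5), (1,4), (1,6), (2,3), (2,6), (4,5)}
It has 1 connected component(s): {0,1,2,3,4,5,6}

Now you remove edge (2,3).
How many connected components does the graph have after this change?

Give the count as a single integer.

Answer: 2

Derivation:
Initial component count: 1
Remove (2,3): it was a bridge. Count increases: 1 -> 2.
  After removal, components: {0,1,2,4,5,6} {3}
New component count: 2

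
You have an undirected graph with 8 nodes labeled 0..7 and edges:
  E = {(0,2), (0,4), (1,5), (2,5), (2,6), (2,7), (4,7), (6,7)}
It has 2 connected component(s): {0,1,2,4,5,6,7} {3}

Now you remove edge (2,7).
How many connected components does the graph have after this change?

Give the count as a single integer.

Answer: 2

Derivation:
Initial component count: 2
Remove (2,7): not a bridge. Count unchanged: 2.
  After removal, components: {0,1,2,4,5,6,7} {3}
New component count: 2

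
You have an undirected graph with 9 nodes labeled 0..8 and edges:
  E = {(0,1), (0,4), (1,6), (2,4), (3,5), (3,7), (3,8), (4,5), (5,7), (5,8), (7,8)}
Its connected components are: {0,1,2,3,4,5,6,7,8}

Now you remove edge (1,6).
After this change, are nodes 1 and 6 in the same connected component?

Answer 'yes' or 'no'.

Initial components: {0,1,2,3,4,5,6,7,8}
Removing edge (1,6): it was a bridge — component count 1 -> 2.
New components: {0,1,2,3,4,5,7,8} {6}
Are 1 and 6 in the same component? no

Answer: no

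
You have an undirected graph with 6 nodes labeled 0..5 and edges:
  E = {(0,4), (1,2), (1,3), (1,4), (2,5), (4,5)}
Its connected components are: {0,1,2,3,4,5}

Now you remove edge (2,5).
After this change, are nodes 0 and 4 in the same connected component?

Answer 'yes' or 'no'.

Answer: yes

Derivation:
Initial components: {0,1,2,3,4,5}
Removing edge (2,5): not a bridge — component count unchanged at 1.
New components: {0,1,2,3,4,5}
Are 0 and 4 in the same component? yes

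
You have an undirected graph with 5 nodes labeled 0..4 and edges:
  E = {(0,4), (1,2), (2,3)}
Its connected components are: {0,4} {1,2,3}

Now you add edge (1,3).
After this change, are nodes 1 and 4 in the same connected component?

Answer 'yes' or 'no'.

Initial components: {0,4} {1,2,3}
Adding edge (1,3): both already in same component {1,2,3}. No change.
New components: {0,4} {1,2,3}
Are 1 and 4 in the same component? no

Answer: no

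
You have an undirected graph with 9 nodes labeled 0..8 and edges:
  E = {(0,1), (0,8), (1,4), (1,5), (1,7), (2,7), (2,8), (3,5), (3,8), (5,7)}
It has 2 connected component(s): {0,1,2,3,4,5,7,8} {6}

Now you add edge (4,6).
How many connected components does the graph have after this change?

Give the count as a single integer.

Initial component count: 2
Add (4,6): merges two components. Count decreases: 2 -> 1.
New component count: 1

Answer: 1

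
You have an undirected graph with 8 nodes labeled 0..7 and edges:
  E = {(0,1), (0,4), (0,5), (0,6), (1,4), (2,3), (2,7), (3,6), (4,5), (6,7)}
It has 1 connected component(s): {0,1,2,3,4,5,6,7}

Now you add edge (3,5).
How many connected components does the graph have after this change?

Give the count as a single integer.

Initial component count: 1
Add (3,5): endpoints already in same component. Count unchanged: 1.
New component count: 1

Answer: 1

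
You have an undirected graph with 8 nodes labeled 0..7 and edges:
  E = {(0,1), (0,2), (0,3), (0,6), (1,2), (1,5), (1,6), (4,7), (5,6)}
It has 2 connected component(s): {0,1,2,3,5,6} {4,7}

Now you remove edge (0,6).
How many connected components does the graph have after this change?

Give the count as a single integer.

Initial component count: 2
Remove (0,6): not a bridge. Count unchanged: 2.
  After removal, components: {0,1,2,3,5,6} {4,7}
New component count: 2

Answer: 2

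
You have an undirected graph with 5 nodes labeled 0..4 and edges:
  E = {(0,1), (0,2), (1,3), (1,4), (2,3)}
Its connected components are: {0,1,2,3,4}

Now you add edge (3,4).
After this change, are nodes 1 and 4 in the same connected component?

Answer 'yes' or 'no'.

Initial components: {0,1,2,3,4}
Adding edge (3,4): both already in same component {0,1,2,3,4}. No change.
New components: {0,1,2,3,4}
Are 1 and 4 in the same component? yes

Answer: yes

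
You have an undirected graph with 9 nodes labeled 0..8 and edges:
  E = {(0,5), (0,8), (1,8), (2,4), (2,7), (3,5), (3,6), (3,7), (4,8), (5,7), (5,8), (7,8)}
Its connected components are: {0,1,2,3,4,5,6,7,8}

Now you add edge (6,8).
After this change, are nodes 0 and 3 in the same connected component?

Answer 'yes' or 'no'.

Answer: yes

Derivation:
Initial components: {0,1,2,3,4,5,6,7,8}
Adding edge (6,8): both already in same component {0,1,2,3,4,5,6,7,8}. No change.
New components: {0,1,2,3,4,5,6,7,8}
Are 0 and 3 in the same component? yes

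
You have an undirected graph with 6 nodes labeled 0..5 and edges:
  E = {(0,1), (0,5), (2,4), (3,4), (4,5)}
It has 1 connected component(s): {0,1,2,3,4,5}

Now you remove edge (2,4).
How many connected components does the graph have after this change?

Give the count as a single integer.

Initial component count: 1
Remove (2,4): it was a bridge. Count increases: 1 -> 2.
  After removal, components: {0,1,3,4,5} {2}
New component count: 2

Answer: 2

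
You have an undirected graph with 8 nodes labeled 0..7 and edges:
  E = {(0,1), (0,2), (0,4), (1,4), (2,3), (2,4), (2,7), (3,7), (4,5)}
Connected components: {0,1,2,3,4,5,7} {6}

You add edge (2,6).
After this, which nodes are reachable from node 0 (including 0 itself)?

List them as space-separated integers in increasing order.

Before: nodes reachable from 0: {0,1,2,3,4,5,7}
Adding (2,6): merges 0's component with another. Reachability grows.
After: nodes reachable from 0: {0,1,2,3,4,5,6,7}

Answer: 0 1 2 3 4 5 6 7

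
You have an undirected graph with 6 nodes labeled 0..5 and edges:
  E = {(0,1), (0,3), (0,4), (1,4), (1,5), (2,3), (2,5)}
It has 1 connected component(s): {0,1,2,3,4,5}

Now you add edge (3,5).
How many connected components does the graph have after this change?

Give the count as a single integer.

Initial component count: 1
Add (3,5): endpoints already in same component. Count unchanged: 1.
New component count: 1

Answer: 1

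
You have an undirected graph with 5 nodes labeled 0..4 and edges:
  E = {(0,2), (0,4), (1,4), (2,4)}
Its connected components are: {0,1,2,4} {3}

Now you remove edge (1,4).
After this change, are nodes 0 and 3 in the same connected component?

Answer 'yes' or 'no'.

Answer: no

Derivation:
Initial components: {0,1,2,4} {3}
Removing edge (1,4): it was a bridge — component count 2 -> 3.
New components: {0,2,4} {1} {3}
Are 0 and 3 in the same component? no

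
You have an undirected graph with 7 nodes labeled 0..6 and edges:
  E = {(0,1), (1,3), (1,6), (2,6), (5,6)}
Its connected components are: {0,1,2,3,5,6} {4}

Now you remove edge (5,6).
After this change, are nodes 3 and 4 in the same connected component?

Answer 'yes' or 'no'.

Answer: no

Derivation:
Initial components: {0,1,2,3,5,6} {4}
Removing edge (5,6): it was a bridge — component count 2 -> 3.
New components: {0,1,2,3,6} {4} {5}
Are 3 and 4 in the same component? no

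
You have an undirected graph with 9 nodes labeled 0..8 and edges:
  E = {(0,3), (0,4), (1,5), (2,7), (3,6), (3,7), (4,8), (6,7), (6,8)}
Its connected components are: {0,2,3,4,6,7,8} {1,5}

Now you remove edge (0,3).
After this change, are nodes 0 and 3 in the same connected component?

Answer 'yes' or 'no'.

Initial components: {0,2,3,4,6,7,8} {1,5}
Removing edge (0,3): not a bridge — component count unchanged at 2.
New components: {0,2,3,4,6,7,8} {1,5}
Are 0 and 3 in the same component? yes

Answer: yes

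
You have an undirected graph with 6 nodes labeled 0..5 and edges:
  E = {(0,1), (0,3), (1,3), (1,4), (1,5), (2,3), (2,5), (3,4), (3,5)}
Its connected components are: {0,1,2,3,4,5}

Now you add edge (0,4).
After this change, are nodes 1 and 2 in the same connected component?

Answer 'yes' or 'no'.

Initial components: {0,1,2,3,4,5}
Adding edge (0,4): both already in same component {0,1,2,3,4,5}. No change.
New components: {0,1,2,3,4,5}
Are 1 and 2 in the same component? yes

Answer: yes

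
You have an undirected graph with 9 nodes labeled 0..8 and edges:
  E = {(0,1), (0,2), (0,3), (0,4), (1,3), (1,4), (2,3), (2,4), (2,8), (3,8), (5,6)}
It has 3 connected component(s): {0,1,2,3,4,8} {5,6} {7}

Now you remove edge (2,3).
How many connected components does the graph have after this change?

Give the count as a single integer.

Answer: 3

Derivation:
Initial component count: 3
Remove (2,3): not a bridge. Count unchanged: 3.
  After removal, components: {0,1,2,3,4,8} {5,6} {7}
New component count: 3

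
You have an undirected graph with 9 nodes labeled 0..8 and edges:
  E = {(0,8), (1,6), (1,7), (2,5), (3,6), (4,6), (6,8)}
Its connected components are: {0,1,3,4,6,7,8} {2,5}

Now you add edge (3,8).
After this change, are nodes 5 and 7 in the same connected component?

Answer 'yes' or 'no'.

Answer: no

Derivation:
Initial components: {0,1,3,4,6,7,8} {2,5}
Adding edge (3,8): both already in same component {0,1,3,4,6,7,8}. No change.
New components: {0,1,3,4,6,7,8} {2,5}
Are 5 and 7 in the same component? no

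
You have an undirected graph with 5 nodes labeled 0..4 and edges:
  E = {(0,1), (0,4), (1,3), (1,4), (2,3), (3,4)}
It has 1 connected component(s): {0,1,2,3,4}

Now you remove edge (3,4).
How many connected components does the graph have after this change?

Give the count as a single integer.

Initial component count: 1
Remove (3,4): not a bridge. Count unchanged: 1.
  After removal, components: {0,1,2,3,4}
New component count: 1

Answer: 1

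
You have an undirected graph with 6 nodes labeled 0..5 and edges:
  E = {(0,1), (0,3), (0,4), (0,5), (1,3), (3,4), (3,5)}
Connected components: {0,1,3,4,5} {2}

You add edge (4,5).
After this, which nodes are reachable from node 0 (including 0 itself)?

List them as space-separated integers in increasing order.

Before: nodes reachable from 0: {0,1,3,4,5}
Adding (4,5): both endpoints already in same component. Reachability from 0 unchanged.
After: nodes reachable from 0: {0,1,3,4,5}

Answer: 0 1 3 4 5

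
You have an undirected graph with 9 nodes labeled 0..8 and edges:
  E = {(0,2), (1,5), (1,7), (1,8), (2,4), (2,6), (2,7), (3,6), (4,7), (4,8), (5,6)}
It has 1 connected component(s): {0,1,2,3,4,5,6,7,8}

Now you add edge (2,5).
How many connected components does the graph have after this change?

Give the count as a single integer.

Initial component count: 1
Add (2,5): endpoints already in same component. Count unchanged: 1.
New component count: 1

Answer: 1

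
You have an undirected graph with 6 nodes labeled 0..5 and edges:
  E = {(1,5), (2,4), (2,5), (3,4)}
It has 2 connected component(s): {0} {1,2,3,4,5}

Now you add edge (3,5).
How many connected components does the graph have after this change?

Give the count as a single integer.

Initial component count: 2
Add (3,5): endpoints already in same component. Count unchanged: 2.
New component count: 2

Answer: 2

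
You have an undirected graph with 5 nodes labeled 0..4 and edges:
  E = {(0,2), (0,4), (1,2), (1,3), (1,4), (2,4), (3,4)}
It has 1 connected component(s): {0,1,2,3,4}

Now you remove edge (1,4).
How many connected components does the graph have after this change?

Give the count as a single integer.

Initial component count: 1
Remove (1,4): not a bridge. Count unchanged: 1.
  After removal, components: {0,1,2,3,4}
New component count: 1

Answer: 1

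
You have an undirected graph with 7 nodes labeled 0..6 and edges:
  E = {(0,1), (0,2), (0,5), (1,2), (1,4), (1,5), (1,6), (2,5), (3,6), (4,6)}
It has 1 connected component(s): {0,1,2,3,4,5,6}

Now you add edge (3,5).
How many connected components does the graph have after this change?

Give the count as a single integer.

Answer: 1

Derivation:
Initial component count: 1
Add (3,5): endpoints already in same component. Count unchanged: 1.
New component count: 1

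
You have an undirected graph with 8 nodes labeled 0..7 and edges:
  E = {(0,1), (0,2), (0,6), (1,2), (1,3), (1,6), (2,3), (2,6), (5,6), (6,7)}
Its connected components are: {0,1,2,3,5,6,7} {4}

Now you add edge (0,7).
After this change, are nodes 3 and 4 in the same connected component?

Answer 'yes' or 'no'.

Answer: no

Derivation:
Initial components: {0,1,2,3,5,6,7} {4}
Adding edge (0,7): both already in same component {0,1,2,3,5,6,7}. No change.
New components: {0,1,2,3,5,6,7} {4}
Are 3 and 4 in the same component? no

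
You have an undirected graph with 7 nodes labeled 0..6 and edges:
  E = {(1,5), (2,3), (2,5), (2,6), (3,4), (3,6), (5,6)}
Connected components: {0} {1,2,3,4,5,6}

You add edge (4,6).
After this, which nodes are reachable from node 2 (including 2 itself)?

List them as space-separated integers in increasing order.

Before: nodes reachable from 2: {1,2,3,4,5,6}
Adding (4,6): both endpoints already in same component. Reachability from 2 unchanged.
After: nodes reachable from 2: {1,2,3,4,5,6}

Answer: 1 2 3 4 5 6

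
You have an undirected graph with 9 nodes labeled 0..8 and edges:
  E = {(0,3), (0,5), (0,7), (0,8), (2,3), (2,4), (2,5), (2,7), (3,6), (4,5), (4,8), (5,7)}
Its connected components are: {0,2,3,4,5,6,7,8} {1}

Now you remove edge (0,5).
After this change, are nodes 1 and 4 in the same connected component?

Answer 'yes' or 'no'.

Initial components: {0,2,3,4,5,6,7,8} {1}
Removing edge (0,5): not a bridge — component count unchanged at 2.
New components: {0,2,3,4,5,6,7,8} {1}
Are 1 and 4 in the same component? no

Answer: no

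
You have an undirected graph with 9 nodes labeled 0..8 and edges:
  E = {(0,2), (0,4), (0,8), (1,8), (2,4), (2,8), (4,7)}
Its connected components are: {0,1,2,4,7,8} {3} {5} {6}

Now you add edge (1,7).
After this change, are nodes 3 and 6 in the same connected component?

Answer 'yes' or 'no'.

Answer: no

Derivation:
Initial components: {0,1,2,4,7,8} {3} {5} {6}
Adding edge (1,7): both already in same component {0,1,2,4,7,8}. No change.
New components: {0,1,2,4,7,8} {3} {5} {6}
Are 3 and 6 in the same component? no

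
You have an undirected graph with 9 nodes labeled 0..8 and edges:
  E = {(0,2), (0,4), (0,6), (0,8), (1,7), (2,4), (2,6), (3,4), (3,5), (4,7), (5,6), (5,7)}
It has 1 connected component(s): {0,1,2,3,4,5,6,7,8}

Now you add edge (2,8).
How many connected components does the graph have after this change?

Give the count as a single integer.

Initial component count: 1
Add (2,8): endpoints already in same component. Count unchanged: 1.
New component count: 1

Answer: 1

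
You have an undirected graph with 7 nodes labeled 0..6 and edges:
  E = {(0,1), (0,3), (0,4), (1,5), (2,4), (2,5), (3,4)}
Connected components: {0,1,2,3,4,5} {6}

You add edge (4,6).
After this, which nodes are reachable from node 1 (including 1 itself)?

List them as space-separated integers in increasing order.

Answer: 0 1 2 3 4 5 6

Derivation:
Before: nodes reachable from 1: {0,1,2,3,4,5}
Adding (4,6): merges 1's component with another. Reachability grows.
After: nodes reachable from 1: {0,1,2,3,4,5,6}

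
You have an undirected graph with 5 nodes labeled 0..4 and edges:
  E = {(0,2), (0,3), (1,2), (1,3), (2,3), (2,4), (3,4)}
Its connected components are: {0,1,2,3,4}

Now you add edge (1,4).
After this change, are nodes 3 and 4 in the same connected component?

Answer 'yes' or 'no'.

Answer: yes

Derivation:
Initial components: {0,1,2,3,4}
Adding edge (1,4): both already in same component {0,1,2,3,4}. No change.
New components: {0,1,2,3,4}
Are 3 and 4 in the same component? yes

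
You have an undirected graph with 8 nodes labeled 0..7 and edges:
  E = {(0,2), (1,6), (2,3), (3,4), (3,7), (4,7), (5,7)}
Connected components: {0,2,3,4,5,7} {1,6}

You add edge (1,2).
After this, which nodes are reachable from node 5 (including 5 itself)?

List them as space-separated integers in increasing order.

Answer: 0 1 2 3 4 5 6 7

Derivation:
Before: nodes reachable from 5: {0,2,3,4,5,7}
Adding (1,2): merges 5's component with another. Reachability grows.
After: nodes reachable from 5: {0,1,2,3,4,5,6,7}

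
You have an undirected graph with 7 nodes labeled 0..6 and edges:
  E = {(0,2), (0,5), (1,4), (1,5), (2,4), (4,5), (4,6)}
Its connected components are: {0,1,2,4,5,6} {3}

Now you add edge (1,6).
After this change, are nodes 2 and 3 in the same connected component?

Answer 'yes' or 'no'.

Answer: no

Derivation:
Initial components: {0,1,2,4,5,6} {3}
Adding edge (1,6): both already in same component {0,1,2,4,5,6}. No change.
New components: {0,1,2,4,5,6} {3}
Are 2 and 3 in the same component? no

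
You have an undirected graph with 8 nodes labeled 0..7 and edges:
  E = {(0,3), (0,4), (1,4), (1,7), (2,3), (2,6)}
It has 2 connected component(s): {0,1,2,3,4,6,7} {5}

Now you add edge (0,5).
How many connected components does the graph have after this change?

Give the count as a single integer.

Answer: 1

Derivation:
Initial component count: 2
Add (0,5): merges two components. Count decreases: 2 -> 1.
New component count: 1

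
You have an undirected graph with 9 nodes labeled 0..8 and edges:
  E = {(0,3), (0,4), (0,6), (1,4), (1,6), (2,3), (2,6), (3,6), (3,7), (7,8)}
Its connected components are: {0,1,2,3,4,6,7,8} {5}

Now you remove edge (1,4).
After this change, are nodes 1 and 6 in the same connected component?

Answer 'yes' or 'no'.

Answer: yes

Derivation:
Initial components: {0,1,2,3,4,6,7,8} {5}
Removing edge (1,4): not a bridge — component count unchanged at 2.
New components: {0,1,2,3,4,6,7,8} {5}
Are 1 and 6 in the same component? yes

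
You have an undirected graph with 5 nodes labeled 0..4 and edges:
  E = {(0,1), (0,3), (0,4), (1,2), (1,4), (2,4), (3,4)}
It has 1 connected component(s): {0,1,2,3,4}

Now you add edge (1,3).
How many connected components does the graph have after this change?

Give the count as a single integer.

Answer: 1

Derivation:
Initial component count: 1
Add (1,3): endpoints already in same component. Count unchanged: 1.
New component count: 1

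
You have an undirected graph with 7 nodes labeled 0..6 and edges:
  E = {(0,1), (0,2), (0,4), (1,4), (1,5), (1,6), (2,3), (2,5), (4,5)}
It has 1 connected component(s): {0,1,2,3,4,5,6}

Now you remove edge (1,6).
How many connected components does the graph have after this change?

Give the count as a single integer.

Answer: 2

Derivation:
Initial component count: 1
Remove (1,6): it was a bridge. Count increases: 1 -> 2.
  After removal, components: {0,1,2,3,4,5} {6}
New component count: 2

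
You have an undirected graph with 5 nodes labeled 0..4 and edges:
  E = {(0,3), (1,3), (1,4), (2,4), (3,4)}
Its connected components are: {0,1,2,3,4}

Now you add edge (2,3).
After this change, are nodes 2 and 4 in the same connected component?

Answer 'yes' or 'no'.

Answer: yes

Derivation:
Initial components: {0,1,2,3,4}
Adding edge (2,3): both already in same component {0,1,2,3,4}. No change.
New components: {0,1,2,3,4}
Are 2 and 4 in the same component? yes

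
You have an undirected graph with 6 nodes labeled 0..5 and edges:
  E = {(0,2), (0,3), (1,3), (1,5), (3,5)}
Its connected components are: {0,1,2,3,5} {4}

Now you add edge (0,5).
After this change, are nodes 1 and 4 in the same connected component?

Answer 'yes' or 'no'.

Initial components: {0,1,2,3,5} {4}
Adding edge (0,5): both already in same component {0,1,2,3,5}. No change.
New components: {0,1,2,3,5} {4}
Are 1 and 4 in the same component? no

Answer: no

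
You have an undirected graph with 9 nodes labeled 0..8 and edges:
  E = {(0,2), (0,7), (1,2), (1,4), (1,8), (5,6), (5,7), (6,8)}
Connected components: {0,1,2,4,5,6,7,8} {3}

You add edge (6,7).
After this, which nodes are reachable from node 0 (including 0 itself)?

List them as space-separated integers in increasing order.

Answer: 0 1 2 4 5 6 7 8

Derivation:
Before: nodes reachable from 0: {0,1,2,4,5,6,7,8}
Adding (6,7): both endpoints already in same component. Reachability from 0 unchanged.
After: nodes reachable from 0: {0,1,2,4,5,6,7,8}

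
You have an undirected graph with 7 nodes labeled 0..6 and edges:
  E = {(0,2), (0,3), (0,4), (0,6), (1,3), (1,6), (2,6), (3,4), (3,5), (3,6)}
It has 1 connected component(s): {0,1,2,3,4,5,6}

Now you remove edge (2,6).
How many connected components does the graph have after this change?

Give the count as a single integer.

Answer: 1

Derivation:
Initial component count: 1
Remove (2,6): not a bridge. Count unchanged: 1.
  After removal, components: {0,1,2,3,4,5,6}
New component count: 1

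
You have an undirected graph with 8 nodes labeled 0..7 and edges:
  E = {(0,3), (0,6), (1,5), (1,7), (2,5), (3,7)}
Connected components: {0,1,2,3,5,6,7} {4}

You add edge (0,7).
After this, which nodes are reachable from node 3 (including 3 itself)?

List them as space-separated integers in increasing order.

Before: nodes reachable from 3: {0,1,2,3,5,6,7}
Adding (0,7): both endpoints already in same component. Reachability from 3 unchanged.
After: nodes reachable from 3: {0,1,2,3,5,6,7}

Answer: 0 1 2 3 5 6 7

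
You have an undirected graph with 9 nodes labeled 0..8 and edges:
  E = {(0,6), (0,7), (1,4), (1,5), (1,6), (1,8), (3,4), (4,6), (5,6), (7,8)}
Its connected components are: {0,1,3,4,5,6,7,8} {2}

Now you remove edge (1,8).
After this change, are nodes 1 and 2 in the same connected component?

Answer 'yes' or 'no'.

Initial components: {0,1,3,4,5,6,7,8} {2}
Removing edge (1,8): not a bridge — component count unchanged at 2.
New components: {0,1,3,4,5,6,7,8} {2}
Are 1 and 2 in the same component? no

Answer: no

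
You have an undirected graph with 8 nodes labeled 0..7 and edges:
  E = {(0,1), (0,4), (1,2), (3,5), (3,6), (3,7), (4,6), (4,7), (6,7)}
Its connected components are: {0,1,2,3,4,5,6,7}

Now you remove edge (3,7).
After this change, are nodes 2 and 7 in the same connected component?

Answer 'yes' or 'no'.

Answer: yes

Derivation:
Initial components: {0,1,2,3,4,5,6,7}
Removing edge (3,7): not a bridge — component count unchanged at 1.
New components: {0,1,2,3,4,5,6,7}
Are 2 and 7 in the same component? yes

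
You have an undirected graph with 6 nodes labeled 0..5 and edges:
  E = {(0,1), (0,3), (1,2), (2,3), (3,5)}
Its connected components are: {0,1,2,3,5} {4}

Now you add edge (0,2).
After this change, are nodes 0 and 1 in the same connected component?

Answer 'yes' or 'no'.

Answer: yes

Derivation:
Initial components: {0,1,2,3,5} {4}
Adding edge (0,2): both already in same component {0,1,2,3,5}. No change.
New components: {0,1,2,3,5} {4}
Are 0 and 1 in the same component? yes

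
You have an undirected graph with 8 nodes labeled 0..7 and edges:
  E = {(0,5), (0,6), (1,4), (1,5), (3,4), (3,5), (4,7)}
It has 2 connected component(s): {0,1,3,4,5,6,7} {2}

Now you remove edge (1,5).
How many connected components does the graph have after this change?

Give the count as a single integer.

Answer: 2

Derivation:
Initial component count: 2
Remove (1,5): not a bridge. Count unchanged: 2.
  After removal, components: {0,1,3,4,5,6,7} {2}
New component count: 2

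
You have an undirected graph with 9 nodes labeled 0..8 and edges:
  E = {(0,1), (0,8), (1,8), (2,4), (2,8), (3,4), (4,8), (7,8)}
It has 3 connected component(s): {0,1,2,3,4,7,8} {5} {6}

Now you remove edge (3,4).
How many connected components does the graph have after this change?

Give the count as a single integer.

Answer: 4

Derivation:
Initial component count: 3
Remove (3,4): it was a bridge. Count increases: 3 -> 4.
  After removal, components: {0,1,2,4,7,8} {3} {5} {6}
New component count: 4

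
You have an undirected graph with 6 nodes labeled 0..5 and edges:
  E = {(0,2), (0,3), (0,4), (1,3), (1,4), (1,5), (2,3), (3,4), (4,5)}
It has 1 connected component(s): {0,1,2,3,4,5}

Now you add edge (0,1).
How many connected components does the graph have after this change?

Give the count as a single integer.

Answer: 1

Derivation:
Initial component count: 1
Add (0,1): endpoints already in same component. Count unchanged: 1.
New component count: 1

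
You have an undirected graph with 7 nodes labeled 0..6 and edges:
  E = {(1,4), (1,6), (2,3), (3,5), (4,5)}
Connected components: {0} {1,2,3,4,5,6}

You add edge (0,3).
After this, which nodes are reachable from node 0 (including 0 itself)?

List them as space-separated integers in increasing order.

Before: nodes reachable from 0: {0}
Adding (0,3): merges 0's component with another. Reachability grows.
After: nodes reachable from 0: {0,1,2,3,4,5,6}

Answer: 0 1 2 3 4 5 6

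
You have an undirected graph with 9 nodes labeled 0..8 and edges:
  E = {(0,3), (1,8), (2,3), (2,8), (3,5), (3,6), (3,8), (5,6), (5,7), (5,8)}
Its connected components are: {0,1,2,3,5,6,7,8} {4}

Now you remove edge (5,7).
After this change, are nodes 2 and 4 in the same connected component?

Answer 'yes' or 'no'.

Answer: no

Derivation:
Initial components: {0,1,2,3,5,6,7,8} {4}
Removing edge (5,7): it was a bridge — component count 2 -> 3.
New components: {0,1,2,3,5,6,8} {4} {7}
Are 2 and 4 in the same component? no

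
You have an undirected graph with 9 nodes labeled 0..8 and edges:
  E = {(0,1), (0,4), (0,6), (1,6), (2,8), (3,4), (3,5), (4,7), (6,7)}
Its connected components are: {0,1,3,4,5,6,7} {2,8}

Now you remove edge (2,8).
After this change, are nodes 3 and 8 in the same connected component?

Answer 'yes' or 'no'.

Initial components: {0,1,3,4,5,6,7} {2,8}
Removing edge (2,8): it was a bridge — component count 2 -> 3.
New components: {0,1,3,4,5,6,7} {2} {8}
Are 3 and 8 in the same component? no

Answer: no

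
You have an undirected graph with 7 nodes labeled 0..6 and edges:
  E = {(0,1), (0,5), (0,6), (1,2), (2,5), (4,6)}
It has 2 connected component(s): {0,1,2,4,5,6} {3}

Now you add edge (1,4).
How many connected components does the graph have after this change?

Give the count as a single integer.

Initial component count: 2
Add (1,4): endpoints already in same component. Count unchanged: 2.
New component count: 2

Answer: 2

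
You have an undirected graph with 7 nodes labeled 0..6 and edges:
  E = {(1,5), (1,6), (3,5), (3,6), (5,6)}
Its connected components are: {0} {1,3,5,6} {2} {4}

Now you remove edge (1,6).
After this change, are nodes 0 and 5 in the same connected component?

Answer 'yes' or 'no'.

Answer: no

Derivation:
Initial components: {0} {1,3,5,6} {2} {4}
Removing edge (1,6): not a bridge — component count unchanged at 4.
New components: {0} {1,3,5,6} {2} {4}
Are 0 and 5 in the same component? no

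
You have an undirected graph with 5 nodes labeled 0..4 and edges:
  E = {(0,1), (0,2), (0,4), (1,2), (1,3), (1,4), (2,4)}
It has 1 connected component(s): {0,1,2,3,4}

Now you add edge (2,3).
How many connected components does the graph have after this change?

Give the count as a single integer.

Initial component count: 1
Add (2,3): endpoints already in same component. Count unchanged: 1.
New component count: 1

Answer: 1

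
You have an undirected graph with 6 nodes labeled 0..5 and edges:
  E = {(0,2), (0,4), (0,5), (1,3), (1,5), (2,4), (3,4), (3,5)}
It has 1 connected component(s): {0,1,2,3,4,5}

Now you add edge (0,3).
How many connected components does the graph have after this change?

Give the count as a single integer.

Initial component count: 1
Add (0,3): endpoints already in same component. Count unchanged: 1.
New component count: 1

Answer: 1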